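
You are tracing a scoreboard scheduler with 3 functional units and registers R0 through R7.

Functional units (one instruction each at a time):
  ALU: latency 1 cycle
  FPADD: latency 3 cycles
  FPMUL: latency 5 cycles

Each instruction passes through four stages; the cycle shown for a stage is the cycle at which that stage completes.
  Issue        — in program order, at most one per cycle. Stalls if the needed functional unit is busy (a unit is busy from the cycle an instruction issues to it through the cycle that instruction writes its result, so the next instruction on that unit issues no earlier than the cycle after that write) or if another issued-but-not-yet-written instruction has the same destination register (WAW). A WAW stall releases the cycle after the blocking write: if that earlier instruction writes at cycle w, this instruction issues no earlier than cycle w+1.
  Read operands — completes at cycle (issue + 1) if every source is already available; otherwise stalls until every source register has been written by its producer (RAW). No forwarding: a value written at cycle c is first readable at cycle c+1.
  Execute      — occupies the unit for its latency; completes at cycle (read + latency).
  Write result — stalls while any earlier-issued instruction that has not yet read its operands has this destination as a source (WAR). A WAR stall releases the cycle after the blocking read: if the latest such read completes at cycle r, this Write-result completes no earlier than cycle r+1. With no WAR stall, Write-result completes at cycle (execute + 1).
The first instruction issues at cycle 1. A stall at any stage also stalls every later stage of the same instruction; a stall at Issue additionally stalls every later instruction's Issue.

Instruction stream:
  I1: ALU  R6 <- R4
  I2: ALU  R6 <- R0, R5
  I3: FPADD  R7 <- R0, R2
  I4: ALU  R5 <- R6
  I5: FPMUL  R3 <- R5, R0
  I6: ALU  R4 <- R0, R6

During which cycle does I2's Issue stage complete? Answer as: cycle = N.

cycle = 5

[I1] 1/2/3/4
[I2] 5/6/7/8  (struct: ALU busy until I1 writes@4)
[I3] 6/7/10/11
[I4] 9/10/11/12  (struct: ALU busy until I2 writes@8)
[I5] 10/13/18/19  (RAW R5: wait I4 write@12)
[I6] 13/14/15/16  (struct: ALU busy until I4 writes@12)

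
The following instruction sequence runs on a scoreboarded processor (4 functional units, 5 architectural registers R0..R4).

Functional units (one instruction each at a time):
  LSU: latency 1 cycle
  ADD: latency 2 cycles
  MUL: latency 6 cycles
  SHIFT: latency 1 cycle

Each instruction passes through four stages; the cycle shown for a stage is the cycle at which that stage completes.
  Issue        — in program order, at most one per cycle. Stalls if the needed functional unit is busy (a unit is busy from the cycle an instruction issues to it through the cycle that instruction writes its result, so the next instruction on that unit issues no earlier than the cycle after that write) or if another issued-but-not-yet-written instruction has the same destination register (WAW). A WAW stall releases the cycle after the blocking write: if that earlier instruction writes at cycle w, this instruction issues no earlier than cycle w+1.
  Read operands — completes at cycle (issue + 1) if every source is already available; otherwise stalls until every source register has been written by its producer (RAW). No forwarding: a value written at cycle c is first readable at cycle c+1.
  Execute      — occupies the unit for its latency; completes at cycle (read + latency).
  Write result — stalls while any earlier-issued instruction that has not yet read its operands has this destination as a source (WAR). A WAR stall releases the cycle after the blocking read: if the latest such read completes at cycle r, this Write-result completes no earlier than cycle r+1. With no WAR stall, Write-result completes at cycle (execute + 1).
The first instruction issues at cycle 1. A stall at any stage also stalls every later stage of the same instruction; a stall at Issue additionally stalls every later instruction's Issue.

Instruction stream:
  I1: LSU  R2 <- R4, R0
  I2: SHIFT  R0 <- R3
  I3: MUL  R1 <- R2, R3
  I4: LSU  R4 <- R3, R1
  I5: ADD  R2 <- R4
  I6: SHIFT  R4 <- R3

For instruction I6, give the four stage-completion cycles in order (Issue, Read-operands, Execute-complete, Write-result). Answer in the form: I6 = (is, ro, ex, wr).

c1: I1 dispatched to LSU
c2: I1 operands ready; I2 dispatched to SHIFT
c3: I1 complete; I2 operands ready; I3 dispatched to MUL
c4: R2←I1; I2 complete
c5: R0←I2; I3 operands ready; I4 dispatched to LSU
c6: I5 dispatched to ADD
c11: I3 complete
c12: R1←I3
c13: I4 operands ready
c14: I4 complete
c15: R4←I4
c16: I5 operands ready; I6 dispatched to SHIFT
c17: I6 operands ready
c18: I5 complete; I6 complete
c19: R2←I5; R4←I6

I6 = (16, 17, 18, 19)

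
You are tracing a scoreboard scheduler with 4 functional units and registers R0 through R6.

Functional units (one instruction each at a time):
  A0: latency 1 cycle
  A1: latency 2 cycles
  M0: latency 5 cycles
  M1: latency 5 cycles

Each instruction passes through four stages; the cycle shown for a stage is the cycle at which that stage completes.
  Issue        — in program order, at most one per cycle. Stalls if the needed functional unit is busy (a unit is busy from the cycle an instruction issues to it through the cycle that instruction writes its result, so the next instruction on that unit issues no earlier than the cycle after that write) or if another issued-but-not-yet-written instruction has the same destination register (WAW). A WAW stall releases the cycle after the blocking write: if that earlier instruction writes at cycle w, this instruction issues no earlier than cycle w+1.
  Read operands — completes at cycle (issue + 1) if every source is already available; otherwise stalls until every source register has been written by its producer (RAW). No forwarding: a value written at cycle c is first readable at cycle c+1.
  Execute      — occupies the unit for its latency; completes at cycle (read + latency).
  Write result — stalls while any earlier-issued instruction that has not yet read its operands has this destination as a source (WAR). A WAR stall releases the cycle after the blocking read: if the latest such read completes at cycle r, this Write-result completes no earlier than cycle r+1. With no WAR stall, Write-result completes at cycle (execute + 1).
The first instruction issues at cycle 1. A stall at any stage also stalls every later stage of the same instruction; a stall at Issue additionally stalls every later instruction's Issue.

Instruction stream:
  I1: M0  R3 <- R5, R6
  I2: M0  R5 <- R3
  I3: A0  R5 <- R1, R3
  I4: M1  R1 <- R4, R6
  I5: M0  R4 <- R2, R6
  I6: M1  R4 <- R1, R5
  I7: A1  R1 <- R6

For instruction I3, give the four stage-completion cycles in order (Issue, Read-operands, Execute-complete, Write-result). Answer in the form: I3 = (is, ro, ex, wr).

I3 = (17, 18, 19, 20)

t=1  I1 issues→M0
t=2  I1 reads
t=7  I1 exec-done
t=8  I1 writes R3
t=9  I2 issues→M0
t=10  I2 reads
t=15  I2 exec-done
t=16  I2 writes R5
t=17  I3 issues→A0
t=18  I3 reads; I4 issues→M1
t=19  I3 exec-done; I4 reads; I5 issues→M0
t=20  I3 writes R5; I5 reads
t=24  I4 exec-done
t=25  I4 writes R1; I5 exec-done
t=26  I5 writes R4
t=27  I6 issues→M1
t=28  I6 reads; I7 issues→A1
t=29  I7 reads
t=31  I7 exec-done
t=32  I7 writes R1
t=33  I6 exec-done
t=34  I6 writes R4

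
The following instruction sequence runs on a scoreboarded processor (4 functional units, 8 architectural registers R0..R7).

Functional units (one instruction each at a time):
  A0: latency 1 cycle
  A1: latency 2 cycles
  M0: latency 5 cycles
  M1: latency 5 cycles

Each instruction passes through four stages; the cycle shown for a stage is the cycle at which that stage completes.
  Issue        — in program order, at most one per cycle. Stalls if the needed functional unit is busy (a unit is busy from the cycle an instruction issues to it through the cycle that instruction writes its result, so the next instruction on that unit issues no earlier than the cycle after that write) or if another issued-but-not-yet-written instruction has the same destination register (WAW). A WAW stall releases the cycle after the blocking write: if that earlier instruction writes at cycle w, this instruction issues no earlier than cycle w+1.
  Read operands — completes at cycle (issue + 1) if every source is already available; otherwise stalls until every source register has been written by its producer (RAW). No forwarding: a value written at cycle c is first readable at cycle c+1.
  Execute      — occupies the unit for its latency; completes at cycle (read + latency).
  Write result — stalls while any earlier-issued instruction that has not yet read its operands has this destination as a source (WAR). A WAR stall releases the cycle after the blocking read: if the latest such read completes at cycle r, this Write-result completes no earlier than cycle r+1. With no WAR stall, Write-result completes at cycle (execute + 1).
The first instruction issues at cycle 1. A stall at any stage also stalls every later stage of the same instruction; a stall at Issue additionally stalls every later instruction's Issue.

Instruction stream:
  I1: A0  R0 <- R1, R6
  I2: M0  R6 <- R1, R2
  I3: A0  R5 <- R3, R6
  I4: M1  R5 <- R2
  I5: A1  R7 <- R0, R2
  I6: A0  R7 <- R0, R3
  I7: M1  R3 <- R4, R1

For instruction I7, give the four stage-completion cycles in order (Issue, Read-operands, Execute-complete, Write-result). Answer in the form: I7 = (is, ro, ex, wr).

[I1] 1/2/3/4
[I2] 2/3/8/9
[I3] 5/10/11/12  (struct: A0 busy until I1 writes@4; RAW R6: wait I2 write@9)
[I4] 13/14/19/20  (WAW R5: wait I3 write@12)
[I5] 14/15/17/18
[I6] 19/20/21/22  (WAW R7: wait I5 write@18)
[I7] 21/22/27/28  (struct: M1 busy until I4 writes@20)

I7 = (21, 22, 27, 28)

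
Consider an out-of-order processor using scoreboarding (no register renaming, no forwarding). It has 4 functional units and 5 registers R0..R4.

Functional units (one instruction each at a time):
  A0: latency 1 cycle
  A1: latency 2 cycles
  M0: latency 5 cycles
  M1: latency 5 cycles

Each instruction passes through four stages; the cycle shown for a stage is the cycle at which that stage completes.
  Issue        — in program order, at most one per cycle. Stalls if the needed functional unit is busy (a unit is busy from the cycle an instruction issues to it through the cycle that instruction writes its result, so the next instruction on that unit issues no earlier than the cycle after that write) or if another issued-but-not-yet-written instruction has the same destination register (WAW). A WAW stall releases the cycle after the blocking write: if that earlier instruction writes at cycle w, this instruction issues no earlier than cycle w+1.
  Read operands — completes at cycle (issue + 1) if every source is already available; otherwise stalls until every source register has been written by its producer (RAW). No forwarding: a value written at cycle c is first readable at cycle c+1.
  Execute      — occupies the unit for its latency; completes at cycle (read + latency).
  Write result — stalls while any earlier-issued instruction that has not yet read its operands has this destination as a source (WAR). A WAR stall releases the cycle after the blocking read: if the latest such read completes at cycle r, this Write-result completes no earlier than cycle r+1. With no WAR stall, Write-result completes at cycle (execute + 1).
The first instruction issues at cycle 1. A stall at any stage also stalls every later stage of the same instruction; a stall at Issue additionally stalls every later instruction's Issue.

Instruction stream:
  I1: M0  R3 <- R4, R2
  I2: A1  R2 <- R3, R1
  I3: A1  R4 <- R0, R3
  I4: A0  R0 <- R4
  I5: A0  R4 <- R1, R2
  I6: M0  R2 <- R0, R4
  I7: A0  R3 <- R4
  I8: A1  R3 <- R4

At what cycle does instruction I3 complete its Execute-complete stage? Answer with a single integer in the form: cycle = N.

[I1] 1/2/7/8
[I2] 2/9/11/12  (RAW R3: wait I1 write@8)
[I3] 13/14/16/17  (struct: A1 busy until I2 writes@12)
[I4] 14/18/19/20  (RAW R4: wait I3 write@17)
[I5] 21/22/23/24  (struct: A0 busy until I4 writes@20)
[I6] 22/25/30/31  (RAW R4: wait I5 write@24)
[I7] 25/26/27/28  (struct: A0 busy until I5 writes@24)
[I8] 29/30/32/33  (WAW R3: wait I7 write@28)

cycle = 16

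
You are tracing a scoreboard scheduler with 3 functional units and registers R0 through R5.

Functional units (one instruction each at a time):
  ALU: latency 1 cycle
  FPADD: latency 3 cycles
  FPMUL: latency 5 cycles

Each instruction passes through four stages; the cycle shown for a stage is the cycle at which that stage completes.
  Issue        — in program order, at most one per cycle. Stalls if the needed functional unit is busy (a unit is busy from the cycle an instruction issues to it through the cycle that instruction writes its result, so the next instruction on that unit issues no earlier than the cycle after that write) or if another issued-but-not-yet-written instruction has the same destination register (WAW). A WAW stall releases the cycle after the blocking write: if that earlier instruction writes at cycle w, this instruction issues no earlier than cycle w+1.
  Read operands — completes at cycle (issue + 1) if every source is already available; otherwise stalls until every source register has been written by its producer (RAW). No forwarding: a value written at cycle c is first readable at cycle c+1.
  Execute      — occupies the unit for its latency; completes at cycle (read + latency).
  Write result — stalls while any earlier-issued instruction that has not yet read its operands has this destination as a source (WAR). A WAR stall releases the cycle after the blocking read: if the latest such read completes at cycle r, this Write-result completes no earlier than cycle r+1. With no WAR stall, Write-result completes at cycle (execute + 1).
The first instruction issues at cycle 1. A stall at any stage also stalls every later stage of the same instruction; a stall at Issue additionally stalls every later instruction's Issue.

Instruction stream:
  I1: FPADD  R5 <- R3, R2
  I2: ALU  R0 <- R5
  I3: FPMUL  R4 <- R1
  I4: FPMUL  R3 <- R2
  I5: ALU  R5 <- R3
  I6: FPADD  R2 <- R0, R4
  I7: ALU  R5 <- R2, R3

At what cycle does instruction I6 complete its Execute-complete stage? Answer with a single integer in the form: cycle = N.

  I1 | 1 | 2 | 5 | 6
  I2 | 2 | 7 | 8 | 9   RAW R5: wait I1 write@6
  I3 | 3 | 4 | 9 | 10
  I4 | 11 | 12 | 17 | 18   struct: FPMUL busy until I3 writes@10
  I5 | 12 | 19 | 20 | 21   RAW R3: wait I4 write@18
  I6 | 13 | 14 | 17 | 18
  I7 | 22 | 23 | 24 | 25   struct: ALU busy until I5 writes@21

cycle = 17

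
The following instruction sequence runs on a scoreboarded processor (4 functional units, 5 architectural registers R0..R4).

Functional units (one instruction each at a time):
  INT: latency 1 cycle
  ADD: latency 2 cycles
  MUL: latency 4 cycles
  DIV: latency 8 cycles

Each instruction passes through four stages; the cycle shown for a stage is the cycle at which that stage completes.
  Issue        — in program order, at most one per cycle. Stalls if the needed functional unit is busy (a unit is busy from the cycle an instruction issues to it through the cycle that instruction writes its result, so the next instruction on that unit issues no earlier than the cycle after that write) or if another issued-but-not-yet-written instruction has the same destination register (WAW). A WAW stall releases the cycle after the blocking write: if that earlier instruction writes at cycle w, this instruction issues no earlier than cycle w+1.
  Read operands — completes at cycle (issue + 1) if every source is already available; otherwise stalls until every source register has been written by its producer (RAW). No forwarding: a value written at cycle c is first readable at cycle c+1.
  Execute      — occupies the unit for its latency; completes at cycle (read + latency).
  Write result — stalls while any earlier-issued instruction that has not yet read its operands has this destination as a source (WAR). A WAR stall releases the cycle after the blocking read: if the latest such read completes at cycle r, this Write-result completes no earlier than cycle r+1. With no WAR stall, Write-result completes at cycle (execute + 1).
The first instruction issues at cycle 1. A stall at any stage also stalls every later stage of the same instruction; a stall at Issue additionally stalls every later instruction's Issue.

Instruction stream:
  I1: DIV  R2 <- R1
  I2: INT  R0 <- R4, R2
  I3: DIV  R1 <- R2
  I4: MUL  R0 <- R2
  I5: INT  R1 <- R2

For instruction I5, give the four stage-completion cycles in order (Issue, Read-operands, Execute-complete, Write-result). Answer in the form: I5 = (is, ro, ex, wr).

cycle 1: issue I1 (DIV)
cycle 2: I1 read-ops; issue I2 (INT)
cycle 10: I1 finished on DIV
cycle 11: I1→R2
cycle 12: I2 read-ops; issue I3 (DIV)
cycle 13: I2 finished on INT; I3 read-ops
cycle 14: I2→R0
cycle 15: issue I4 (MUL)
cycle 16: I4 read-ops
cycle 20: I4 finished on MUL
cycle 21: I3 finished on DIV; I4→R0
cycle 22: I3→R1
cycle 23: issue I5 (INT)
cycle 24: I5 read-ops
cycle 25: I5 finished on INT
cycle 26: I5→R1

I5 = (23, 24, 25, 26)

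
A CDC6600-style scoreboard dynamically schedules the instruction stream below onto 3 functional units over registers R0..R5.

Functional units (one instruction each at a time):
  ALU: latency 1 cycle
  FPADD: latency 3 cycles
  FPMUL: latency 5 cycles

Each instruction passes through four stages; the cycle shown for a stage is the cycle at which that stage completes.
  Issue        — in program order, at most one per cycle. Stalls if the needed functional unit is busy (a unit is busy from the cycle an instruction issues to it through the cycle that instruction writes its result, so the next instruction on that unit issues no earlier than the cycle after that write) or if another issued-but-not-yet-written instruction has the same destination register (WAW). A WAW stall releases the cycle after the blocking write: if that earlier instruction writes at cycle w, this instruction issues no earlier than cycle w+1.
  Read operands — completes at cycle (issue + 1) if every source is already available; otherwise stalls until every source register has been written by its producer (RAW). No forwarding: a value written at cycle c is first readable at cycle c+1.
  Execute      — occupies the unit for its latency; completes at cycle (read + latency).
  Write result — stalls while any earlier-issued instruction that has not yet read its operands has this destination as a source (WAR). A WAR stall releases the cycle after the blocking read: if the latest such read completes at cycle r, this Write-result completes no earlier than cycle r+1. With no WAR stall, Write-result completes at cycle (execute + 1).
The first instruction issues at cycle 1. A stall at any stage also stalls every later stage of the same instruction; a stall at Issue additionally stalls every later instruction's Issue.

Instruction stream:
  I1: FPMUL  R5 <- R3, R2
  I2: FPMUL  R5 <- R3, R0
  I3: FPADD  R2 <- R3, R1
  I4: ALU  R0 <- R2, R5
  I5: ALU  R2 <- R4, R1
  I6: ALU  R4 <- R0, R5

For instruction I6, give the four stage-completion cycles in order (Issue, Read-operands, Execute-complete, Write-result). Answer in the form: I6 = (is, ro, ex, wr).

I6 = (24, 25, 26, 27)

cycle 1: I1 issues→FPMUL
cycle 2: I1 reads
cycle 7: I1 exec-done
cycle 8: I1 writes R5
cycle 9: I2 issues→FPMUL
cycle 10: I2 reads; I3 issues→FPADD
cycle 11: I3 reads; I4 issues→ALU
cycle 14: I3 exec-done
cycle 15: I2 exec-done; I3 writes R2
cycle 16: I2 writes R5
cycle 17: I4 reads
cycle 18: I4 exec-done
cycle 19: I4 writes R0
cycle 20: I5 issues→ALU
cycle 21: I5 reads
cycle 22: I5 exec-done
cycle 23: I5 writes R2
cycle 24: I6 issues→ALU
cycle 25: I6 reads
cycle 26: I6 exec-done
cycle 27: I6 writes R4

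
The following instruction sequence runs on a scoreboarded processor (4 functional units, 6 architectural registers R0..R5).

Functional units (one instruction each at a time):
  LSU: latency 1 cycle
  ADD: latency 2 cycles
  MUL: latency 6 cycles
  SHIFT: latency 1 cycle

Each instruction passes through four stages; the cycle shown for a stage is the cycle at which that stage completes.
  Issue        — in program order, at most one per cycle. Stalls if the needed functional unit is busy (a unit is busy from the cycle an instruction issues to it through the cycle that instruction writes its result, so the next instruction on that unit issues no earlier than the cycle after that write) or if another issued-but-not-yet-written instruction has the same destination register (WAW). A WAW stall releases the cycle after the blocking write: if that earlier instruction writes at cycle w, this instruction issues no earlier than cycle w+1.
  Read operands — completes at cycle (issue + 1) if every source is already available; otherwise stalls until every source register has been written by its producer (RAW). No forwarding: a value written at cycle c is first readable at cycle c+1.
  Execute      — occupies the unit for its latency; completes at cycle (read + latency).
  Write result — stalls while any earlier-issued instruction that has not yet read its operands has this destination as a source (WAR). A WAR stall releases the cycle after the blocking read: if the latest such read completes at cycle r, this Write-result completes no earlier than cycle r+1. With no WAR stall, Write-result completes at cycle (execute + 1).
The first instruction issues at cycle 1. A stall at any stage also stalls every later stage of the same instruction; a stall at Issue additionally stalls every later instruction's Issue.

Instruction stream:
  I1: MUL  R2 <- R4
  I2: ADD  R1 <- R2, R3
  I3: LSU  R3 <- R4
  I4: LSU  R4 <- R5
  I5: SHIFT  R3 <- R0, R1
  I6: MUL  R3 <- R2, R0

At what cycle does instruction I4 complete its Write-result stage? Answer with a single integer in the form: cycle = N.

cycle = 15

1) issue 1, read 2, done 8, write 9
2) issue 2, read 10, done 12, write 13  <RAW R2: wait I1 write@9>
3) issue 3, read 4, done 5, write 11  <WAR R3: wait I2 read@10>
4) issue 12, read 13, done 14, write 15  <struct: LSU busy until I3 writes@11>
5) issue 13, read 14, done 15, write 16
6) issue 17, read 18, done 24, write 25  <WAW R3: wait I5 write@16>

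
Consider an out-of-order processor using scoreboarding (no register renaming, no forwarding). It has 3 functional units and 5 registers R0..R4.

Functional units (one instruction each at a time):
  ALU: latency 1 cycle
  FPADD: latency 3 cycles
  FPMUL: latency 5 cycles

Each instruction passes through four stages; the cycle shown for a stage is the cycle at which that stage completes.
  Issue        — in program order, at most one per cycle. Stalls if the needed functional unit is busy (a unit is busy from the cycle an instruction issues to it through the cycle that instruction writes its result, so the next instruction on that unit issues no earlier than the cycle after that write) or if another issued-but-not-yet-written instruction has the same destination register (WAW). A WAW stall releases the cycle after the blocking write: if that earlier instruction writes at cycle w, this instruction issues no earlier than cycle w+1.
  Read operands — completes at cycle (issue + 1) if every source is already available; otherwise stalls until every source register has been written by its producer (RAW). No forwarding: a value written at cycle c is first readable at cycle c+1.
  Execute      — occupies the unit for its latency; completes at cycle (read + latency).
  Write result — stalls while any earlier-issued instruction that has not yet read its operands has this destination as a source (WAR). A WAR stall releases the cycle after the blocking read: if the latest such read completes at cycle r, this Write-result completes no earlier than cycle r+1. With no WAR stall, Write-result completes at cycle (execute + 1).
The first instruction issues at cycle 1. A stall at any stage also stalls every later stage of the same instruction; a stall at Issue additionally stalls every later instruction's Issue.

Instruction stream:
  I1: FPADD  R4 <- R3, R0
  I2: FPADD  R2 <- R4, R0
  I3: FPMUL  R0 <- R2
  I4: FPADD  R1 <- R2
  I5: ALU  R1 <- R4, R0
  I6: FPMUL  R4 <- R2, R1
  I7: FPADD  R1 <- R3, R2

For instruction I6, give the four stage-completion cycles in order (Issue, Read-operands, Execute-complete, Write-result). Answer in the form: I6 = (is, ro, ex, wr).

I6 = (20, 23, 28, 29)

[I1] 1/2/5/6
[I2] 7/8/11/12  (struct: FPADD busy until I1 writes@6)
[I3] 8/13/18/19  (RAW R2: wait I2 write@12)
[I4] 13/14/17/18  (struct: FPADD busy until I2 writes@12)
[I5] 19/20/21/22  (WAW R1: wait I4 write@18)
[I6] 20/23/28/29  (RAW R1: wait I5 write@22)
[I7] 23/24/27/28  (WAW R1: wait I5 write@22)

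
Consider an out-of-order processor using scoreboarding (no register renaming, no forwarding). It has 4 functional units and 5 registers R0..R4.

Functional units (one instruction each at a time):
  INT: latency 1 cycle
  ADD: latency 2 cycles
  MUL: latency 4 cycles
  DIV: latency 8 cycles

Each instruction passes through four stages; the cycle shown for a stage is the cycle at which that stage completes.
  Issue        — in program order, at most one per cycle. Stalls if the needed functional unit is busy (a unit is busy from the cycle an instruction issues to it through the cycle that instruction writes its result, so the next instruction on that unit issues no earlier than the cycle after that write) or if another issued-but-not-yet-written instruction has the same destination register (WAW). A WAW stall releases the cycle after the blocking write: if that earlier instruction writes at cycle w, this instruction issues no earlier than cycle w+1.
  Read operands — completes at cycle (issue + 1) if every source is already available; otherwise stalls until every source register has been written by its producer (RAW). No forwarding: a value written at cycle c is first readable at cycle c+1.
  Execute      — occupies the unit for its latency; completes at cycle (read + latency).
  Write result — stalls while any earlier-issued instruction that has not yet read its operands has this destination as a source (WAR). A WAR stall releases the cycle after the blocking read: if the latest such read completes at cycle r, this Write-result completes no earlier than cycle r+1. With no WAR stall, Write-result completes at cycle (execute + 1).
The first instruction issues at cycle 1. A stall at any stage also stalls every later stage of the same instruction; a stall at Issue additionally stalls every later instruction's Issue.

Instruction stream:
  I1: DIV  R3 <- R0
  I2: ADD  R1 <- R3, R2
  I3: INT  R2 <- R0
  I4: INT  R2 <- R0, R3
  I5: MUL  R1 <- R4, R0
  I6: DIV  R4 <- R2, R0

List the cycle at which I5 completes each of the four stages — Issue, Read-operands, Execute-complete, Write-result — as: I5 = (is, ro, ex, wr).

I5 = (16, 17, 21, 22)

1) issue 1, read 2, done 10, write 11
2) issue 2, read 12, done 14, write 15  <RAW R3: wait I1 write@11>
3) issue 3, read 4, done 5, write 13  <WAR R2: wait I2 read@12>
4) issue 14, read 15, done 16, write 17  <struct: INT busy until I3 writes@13>
5) issue 16, read 17, done 21, write 22  <WAW R1: wait I2 write@15>
6) issue 17, read 18, done 26, write 27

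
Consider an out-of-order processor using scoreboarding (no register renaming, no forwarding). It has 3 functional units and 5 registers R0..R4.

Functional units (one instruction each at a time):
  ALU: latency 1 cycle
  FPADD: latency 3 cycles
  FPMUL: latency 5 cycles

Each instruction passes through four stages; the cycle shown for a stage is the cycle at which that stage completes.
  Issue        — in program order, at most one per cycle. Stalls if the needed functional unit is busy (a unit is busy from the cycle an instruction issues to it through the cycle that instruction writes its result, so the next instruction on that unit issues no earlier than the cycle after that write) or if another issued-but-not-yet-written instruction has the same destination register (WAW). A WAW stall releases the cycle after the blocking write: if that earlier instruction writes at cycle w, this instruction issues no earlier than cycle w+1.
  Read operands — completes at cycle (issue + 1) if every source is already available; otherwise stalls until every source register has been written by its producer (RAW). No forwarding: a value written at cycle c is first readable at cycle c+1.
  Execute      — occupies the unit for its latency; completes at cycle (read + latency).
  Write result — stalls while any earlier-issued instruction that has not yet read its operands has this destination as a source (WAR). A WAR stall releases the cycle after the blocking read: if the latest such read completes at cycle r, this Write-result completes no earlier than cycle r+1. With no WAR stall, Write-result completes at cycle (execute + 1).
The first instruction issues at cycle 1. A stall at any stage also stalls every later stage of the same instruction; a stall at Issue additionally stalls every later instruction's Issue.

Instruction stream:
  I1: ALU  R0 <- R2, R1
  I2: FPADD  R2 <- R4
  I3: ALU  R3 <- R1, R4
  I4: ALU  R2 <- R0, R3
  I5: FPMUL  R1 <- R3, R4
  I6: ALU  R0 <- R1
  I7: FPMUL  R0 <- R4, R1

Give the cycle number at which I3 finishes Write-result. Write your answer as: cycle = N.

cycle = 8

I1  is:1  ro:2  ex:3  wr:4
I2  is:2  ro:3  ex:6  wr:7
I3  is:5  ro:6  ex:7  wr:8  — struct: ALU busy until I1 writes@4
I4  is:9  ro:10  ex:11  wr:12  — struct: ALU busy until I3 writes@8
I5  is:10  ro:11  ex:16  wr:17
I6  is:13  ro:18  ex:19  wr:20  — struct: ALU busy until I4 writes@12, RAW R1: wait I5 write@17
I7  is:21  ro:22  ex:27  wr:28  — WAW R0: wait I6 write@20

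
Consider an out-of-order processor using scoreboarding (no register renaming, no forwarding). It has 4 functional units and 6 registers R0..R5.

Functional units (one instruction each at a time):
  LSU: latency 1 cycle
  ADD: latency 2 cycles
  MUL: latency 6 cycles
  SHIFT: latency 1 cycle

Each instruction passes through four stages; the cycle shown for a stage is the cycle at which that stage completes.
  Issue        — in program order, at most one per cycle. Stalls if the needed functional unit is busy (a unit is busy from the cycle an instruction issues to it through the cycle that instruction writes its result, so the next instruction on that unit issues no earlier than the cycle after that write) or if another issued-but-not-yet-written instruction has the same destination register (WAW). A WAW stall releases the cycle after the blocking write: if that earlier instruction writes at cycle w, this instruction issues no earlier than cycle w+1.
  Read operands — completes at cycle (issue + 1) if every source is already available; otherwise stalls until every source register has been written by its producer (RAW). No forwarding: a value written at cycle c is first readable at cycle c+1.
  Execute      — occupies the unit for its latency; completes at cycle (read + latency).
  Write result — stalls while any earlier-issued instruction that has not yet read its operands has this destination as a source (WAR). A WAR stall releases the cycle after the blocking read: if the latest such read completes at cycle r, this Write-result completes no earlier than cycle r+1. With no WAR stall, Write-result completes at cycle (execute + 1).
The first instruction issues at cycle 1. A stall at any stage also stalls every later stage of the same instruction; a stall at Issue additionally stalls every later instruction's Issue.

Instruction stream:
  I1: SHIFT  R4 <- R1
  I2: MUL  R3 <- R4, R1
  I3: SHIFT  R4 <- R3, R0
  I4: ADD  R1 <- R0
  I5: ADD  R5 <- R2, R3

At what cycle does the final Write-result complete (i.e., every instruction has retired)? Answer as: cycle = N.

I1: IS=1 RO=2 EX=3 WR=4
I2: IS=2 RO=5 EX=11 WR=12  [RAW R4: wait I1 write@4]
I3: IS=5 RO=13 EX=14 WR=15  [struct: SHIFT busy until I1 writes@4; RAW R3: wait I2 write@12]
I4: IS=6 RO=7 EX=9 WR=10
I5: IS=11 RO=13 EX=15 WR=16  [struct: ADD busy until I4 writes@10; RAW R3: wait I2 write@12]

cycle = 16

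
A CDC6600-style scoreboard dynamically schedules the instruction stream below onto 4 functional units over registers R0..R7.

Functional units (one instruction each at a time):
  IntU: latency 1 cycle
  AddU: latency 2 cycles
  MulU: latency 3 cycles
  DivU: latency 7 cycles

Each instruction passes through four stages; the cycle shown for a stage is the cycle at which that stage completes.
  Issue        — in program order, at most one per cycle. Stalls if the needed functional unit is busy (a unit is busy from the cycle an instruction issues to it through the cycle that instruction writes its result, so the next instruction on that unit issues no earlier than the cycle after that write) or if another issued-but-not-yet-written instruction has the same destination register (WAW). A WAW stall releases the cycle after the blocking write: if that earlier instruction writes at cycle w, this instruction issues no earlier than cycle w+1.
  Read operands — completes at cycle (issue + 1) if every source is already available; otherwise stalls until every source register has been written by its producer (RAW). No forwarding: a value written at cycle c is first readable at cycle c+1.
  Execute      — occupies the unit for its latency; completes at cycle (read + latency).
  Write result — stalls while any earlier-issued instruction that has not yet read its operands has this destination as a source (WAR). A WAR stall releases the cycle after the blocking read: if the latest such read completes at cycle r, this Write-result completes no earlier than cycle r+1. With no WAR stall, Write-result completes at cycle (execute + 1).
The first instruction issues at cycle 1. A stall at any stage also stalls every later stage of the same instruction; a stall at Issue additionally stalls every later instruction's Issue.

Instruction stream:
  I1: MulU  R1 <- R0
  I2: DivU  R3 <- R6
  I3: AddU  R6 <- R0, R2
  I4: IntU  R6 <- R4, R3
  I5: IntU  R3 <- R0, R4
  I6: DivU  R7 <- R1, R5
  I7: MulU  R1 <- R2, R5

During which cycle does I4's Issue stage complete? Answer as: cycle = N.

cycle = 8

t=1  issue I1 (MulU)
t=2  I1 read-ops; issue I2 (DivU)
t=3  I2 read-ops; issue I3 (AddU)
t=4  I3 read-ops
t=5  I1 finished on MulU
t=6  I1→R1; I3 finished on AddU
t=7  I3→R6
t=8  issue I4 (IntU)
t=10  I2 finished on DivU
t=11  I2→R3
t=12  I4 read-ops
t=13  I4 finished on IntU
t=14  I4→R6
t=15  issue I5 (IntU)
t=16  I5 read-ops; issue I6 (DivU)
t=17  I5 finished on IntU; I6 read-ops; issue I7 (MulU)
t=18  I5→R3; I7 read-ops
t=21  I7 finished on MulU
t=22  I7→R1
t=24  I6 finished on DivU
t=25  I6→R7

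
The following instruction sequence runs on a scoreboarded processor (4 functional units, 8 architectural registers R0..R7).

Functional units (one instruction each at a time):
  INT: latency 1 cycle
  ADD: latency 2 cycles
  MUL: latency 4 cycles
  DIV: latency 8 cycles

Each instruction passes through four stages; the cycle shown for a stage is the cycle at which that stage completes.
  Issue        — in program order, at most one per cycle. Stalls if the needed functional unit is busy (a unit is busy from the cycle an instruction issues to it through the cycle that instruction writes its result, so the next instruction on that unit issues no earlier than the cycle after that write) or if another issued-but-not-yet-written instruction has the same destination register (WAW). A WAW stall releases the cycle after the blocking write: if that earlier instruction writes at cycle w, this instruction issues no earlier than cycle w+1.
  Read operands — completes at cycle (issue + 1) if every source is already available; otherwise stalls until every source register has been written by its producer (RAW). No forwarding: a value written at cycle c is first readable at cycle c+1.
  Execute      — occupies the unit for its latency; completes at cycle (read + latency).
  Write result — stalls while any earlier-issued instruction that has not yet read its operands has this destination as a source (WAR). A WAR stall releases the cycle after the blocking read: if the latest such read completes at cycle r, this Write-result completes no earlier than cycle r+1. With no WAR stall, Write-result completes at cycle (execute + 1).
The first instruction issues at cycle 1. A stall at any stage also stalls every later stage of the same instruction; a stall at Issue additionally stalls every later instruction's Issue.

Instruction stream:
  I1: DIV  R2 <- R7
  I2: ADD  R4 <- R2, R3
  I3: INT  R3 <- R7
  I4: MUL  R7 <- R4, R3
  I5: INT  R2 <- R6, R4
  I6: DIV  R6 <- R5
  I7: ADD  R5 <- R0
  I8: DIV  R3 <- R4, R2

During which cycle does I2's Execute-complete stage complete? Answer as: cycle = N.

  I1 | 1 | 2 | 10 | 11
  I2 | 2 | 12 | 14 | 15   RAW R2: wait I1 write@11
  I3 | 3 | 4 | 5 | 13   WAR R3: wait I2 read@12
  I4 | 4 | 16 | 20 | 21   RAW R4: wait I2 write@15
  I5 | 14 | 16 | 17 | 18   struct: INT busy until I3 writes@13 · RAW R4: wait I2 write@15
  I6 | 15 | 16 | 24 | 25
  I7 | 16 | 17 | 19 | 20
  I8 | 26 | 27 | 35 | 36   struct: DIV busy until I6 writes@25

cycle = 14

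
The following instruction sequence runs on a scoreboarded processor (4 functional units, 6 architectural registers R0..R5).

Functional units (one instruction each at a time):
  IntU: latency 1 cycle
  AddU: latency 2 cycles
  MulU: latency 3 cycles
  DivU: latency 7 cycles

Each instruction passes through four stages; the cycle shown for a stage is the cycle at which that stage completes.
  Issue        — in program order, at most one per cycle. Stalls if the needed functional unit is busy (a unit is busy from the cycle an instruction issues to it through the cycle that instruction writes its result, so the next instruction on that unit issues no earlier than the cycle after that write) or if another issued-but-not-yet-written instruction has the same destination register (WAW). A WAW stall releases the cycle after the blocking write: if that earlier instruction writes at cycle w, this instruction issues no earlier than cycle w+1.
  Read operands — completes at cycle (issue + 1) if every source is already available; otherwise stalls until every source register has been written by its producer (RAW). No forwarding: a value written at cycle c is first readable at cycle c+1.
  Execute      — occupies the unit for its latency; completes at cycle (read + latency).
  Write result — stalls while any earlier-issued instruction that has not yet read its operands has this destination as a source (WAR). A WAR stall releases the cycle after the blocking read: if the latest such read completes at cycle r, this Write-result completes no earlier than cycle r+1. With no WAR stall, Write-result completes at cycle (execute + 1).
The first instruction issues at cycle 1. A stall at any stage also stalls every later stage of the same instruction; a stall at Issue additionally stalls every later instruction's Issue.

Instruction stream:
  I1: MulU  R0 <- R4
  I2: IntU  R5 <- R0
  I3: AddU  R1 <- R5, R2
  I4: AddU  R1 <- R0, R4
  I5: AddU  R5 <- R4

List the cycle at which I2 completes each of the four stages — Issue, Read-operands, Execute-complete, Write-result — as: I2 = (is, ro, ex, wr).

I2 = (2, 7, 8, 9)

I1: IS=1 RO=2 EX=5 WR=6
I2: IS=2 RO=7 EX=8 WR=9  [RAW R0: wait I1 write@6]
I3: IS=3 RO=10 EX=12 WR=13  [RAW R5: wait I2 write@9]
I4: IS=14 RO=15 EX=17 WR=18  [struct: AddU busy until I3 writes@13]
I5: IS=19 RO=20 EX=22 WR=23  [struct: AddU busy until I4 writes@18]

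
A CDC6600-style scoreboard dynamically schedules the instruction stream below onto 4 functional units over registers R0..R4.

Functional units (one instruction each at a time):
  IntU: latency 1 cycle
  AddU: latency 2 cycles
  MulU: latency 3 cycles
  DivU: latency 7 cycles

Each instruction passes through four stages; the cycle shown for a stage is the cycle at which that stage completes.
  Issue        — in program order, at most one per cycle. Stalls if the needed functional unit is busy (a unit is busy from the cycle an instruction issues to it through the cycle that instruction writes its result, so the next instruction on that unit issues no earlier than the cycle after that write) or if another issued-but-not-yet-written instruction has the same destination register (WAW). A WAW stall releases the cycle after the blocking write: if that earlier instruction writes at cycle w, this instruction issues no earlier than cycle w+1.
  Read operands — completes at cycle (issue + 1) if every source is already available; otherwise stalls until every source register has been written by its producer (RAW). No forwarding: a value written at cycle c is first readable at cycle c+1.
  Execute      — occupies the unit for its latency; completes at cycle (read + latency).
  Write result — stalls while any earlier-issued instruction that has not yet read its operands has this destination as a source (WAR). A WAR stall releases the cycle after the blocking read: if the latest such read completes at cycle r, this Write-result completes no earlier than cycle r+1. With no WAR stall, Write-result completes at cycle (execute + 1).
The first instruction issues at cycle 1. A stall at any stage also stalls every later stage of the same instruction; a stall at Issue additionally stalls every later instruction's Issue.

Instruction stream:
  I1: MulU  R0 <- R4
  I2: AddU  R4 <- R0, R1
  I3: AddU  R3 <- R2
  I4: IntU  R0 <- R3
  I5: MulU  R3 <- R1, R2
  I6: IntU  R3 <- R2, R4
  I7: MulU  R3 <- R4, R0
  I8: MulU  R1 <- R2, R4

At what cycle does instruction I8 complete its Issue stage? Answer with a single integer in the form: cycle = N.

cycle = 32

[1] I1 issues→MulU
[2] I1 reads | I2 issues→AddU
[5] I1 exec-done
[6] I1 writes R0
[7] I2 reads
[9] I2 exec-done
[10] I2 writes R4
[11] I3 issues→AddU
[12] I3 reads | I4 issues→IntU
[14] I3 exec-done
[15] I3 writes R3
[16] I4 reads | I5 issues→MulU
[17] I4 exec-done | I5 reads
[18] I4 writes R0
[20] I5 exec-done
[21] I5 writes R3
[22] I6 issues→IntU
[23] I6 reads
[24] I6 exec-done
[25] I6 writes R3
[26] I7 issues→MulU
[27] I7 reads
[30] I7 exec-done
[31] I7 writes R3
[32] I8 issues→MulU
[33] I8 reads
[36] I8 exec-done
[37] I8 writes R1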